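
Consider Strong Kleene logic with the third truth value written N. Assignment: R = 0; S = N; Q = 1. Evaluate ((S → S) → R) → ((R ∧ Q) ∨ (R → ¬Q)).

S → S = N → N = N  [¬N ∨ N]
(S → S) → R = N → 0 = N
R ∧ Q = 0 ∧ 1 = 0
¬Q = ¬1 = 0
R → ¬Q = 0 → 0 = 1
(R ∧ Q) ∨ (R → ¬Q) = 0 ∨ 1 = 1
((S → S) → R) → ((R ∧ Q) ∨ (R → ¬Q)) = N → 1 = 1

1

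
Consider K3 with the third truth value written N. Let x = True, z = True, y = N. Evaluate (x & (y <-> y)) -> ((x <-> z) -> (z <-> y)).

N

y <-> y = N <-> N = N
x & (y <-> y) = True & N = N
x <-> z = True <-> True = True
z <-> y = True <-> N = N
(x <-> z) -> (z <-> y) = True -> N = N
(x & (y <-> y)) -> ((x <-> z) -> (z <-> y)) = N -> N = N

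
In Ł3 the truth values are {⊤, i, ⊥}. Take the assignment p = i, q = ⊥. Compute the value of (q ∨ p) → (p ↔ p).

⊤

q ∨ p = ⊥ ∨ i = i
p ↔ p = i ↔ i = ⊤
(q ∨ p) → (p ↔ p) = i → ⊤ = ⊤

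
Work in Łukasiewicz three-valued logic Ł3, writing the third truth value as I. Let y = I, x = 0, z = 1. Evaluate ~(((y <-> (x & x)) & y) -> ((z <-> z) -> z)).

0

x & x = 0 & 0 = 0
y <-> (x & x) = I <-> 0 = I
(y <-> (x & x)) & y = I & I = I
z <-> z = 1 <-> 1 = 1
(z <-> z) -> z = 1 -> 1 = 1
((y <-> (x & x)) & y) -> ((z <-> z) -> z) = I -> 1 = 1
~(((y <-> (x & x)) & y) -> ((z <-> z) -> z)) = ~1 = 0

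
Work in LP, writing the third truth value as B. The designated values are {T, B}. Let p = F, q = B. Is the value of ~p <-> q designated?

~p = ~F = T
~p <-> q = T <-> B = B
B ∈ {T, B}.

Yes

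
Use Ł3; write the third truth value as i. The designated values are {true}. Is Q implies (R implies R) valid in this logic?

Yes

Every assignment of Q, R over {true, i, false} gives a value in {true}.
In particular, with Q=i, R=i: Q implies (R implies R) = true.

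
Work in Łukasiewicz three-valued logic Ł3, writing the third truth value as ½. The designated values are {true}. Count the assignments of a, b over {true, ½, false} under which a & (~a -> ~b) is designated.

3

Designated under: (a=true, b=true); (a=true, b=½); (a=true, b=false).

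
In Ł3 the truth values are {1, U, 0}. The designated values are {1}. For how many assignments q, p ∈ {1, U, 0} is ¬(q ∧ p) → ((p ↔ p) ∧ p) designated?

5

Of the 9 assignments, 5 give a value in {1}.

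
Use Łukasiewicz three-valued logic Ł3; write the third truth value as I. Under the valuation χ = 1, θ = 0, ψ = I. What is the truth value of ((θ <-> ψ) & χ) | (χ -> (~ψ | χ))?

θ <-> ψ = 0 <-> I = I
(θ <-> ψ) & χ = I & 1 = I
~ψ = ~I = I
~ψ | χ = I | 1 = 1
χ -> (~ψ | χ) = 1 -> 1 = 1
((θ <-> ψ) & χ) | (χ -> (~ψ | χ)) = I | 1 = 1

1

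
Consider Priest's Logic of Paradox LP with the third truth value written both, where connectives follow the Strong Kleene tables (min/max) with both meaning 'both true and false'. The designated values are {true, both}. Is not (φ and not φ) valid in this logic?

Yes

Every assignment of φ over {true, both, false} gives a value in {true, both}.
In particular, with φ=both: not (φ and not φ) = both.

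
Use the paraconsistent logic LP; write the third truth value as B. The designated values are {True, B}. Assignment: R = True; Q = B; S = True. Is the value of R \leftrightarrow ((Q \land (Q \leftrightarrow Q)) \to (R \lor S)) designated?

Q \leftrightarrow Q = B \leftrightarrow B = B
Q \land (Q \leftrightarrow Q) = B \land B = B
R \lor S = True \lor True = True
(Q \land (Q \leftrightarrow Q)) \to (R \lor S) = B \to True = True
R \leftrightarrow ((Q \land (Q \leftrightarrow Q)) \to (R \lor S)) = True \leftrightarrow True = True
True ∈ {True, B}.

Yes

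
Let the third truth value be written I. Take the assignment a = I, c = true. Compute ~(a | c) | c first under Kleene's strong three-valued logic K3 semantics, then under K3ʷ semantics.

true; I

In Kleene's strong three-valued logic K3: a | c = I | true = true
~(a | c) = ~true = false
~(a | c) | c = false | true = true
In K3ʷ: a | c = I | true = I
~(a | c) = ~I = I
~(a | c) | c = I | true = I
They differ because Kleene's strong three-valued logic K3 and K3ʷ treat I differently under the binary connectives.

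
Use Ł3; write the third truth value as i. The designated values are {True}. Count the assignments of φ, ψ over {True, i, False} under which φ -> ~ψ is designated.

6

Of the 9 assignments, 6 give a value in {True}.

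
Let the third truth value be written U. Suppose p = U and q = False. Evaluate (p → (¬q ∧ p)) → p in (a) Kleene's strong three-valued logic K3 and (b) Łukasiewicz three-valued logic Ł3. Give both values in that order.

U; U

In Kleene's strong three-valued logic K3: ¬q = ¬False = True
¬q ∧ p = True ∧ U = U
p → (¬q ∧ p) = U → U = U  [¬U ∨ U]
(p → (¬q ∧ p)) → p = U → U = U
In Łukasiewicz three-valued logic Ł3: ¬q = ¬False = True
¬q ∧ p = True ∧ U = U
p → (¬q ∧ p) = U → U = True
(p → (¬q ∧ p)) → p = True → U = U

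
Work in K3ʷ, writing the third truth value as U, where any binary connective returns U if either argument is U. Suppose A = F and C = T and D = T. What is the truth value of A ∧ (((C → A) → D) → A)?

F

C → A = T → F = F
(C → A) → D = F → T = T
((C → A) → D) → A = T → F = F
A ∧ (((C → A) → D) → A) = F ∧ F = F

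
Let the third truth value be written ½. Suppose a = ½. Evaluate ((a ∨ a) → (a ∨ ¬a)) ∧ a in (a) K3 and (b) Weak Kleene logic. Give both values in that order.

In K3: a ∨ a = ½ ∨ ½ = ½
¬a = ¬½ = ½
a ∨ ¬a = ½ ∨ ½ = ½
(a ∨ a) → (a ∨ ¬a) = ½ → ½ = ½  [¬½ ∨ ½]
((a ∨ a) → (a ∨ ¬a)) ∧ a = ½ ∧ ½ = ½
In Weak Kleene logic: a ∨ a = ½ ∨ ½ = ½
¬a = ¬½ = ½
a ∨ ¬a = ½ ∨ ½ = ½
(a ∨ a) → (a ∨ ¬a) = ½ → ½ = ½  [any arg is the third value ⇒ result is the third value]
((a ∨ a) → (a ∨ ¬a)) ∧ a = ½ ∧ ½ = ½

½; ½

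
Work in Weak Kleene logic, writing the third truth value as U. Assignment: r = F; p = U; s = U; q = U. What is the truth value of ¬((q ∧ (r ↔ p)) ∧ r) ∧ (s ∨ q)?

r ↔ p = F ↔ U = U
q ∧ (r ↔ p) = U ∧ U = U
(q ∧ (r ↔ p)) ∧ r = U ∧ F = U
¬((q ∧ (r ↔ p)) ∧ r) = ¬U = U
s ∨ q = U ∨ U = U
¬((q ∧ (r ↔ p)) ∧ r) ∧ (s ∨ q) = U ∧ U = U

U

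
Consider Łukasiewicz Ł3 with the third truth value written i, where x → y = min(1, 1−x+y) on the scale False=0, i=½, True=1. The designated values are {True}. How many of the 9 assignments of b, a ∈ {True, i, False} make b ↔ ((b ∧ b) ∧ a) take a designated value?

6

Of the 9 assignments, 6 give a value in {True}.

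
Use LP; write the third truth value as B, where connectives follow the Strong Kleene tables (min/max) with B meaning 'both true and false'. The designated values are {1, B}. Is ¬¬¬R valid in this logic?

Countermodel: R=1 gives 0, which is not designated.

No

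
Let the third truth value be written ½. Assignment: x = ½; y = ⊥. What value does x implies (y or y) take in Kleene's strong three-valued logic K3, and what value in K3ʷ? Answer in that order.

In Kleene's strong three-valued logic K3: y or y = ⊥ or ⊥ = ⊥
x implies (y or y) = ½ implies ⊥ = ½  [not ½ or ⊥]
In K3ʷ: y or y = ⊥ or ⊥ = ⊥
x implies (y or y) = ½ implies ⊥ = ½  [any arg is the third value ⇒ result is the third value]

½; ½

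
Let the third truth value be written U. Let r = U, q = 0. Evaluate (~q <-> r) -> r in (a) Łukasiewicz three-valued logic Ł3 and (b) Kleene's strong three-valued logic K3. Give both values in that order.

1; U

In Łukasiewicz three-valued logic Ł3: ~q = ~0 = 1
~q <-> r = 1 <-> U = U  [1 − |1−½|]
(~q <-> r) -> r = U -> U = 1
In Kleene's strong three-valued logic K3: ~q = ~0 = 1
~q <-> r = 1 <-> U = U
(~q <-> r) -> r = U -> U = U  [~U | U]
They differ because Łukasiewicz three-valued logic Ł3 and Kleene's strong three-valued logic K3 treat U differently under implication.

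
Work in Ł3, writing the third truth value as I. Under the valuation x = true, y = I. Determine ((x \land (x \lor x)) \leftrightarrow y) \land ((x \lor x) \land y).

x \lor x = true \lor true = true
x \land (x \lor x) = true \land true = true
(x \land (x \lor x)) \leftrightarrow y = true \leftrightarrow I = I  [1 − |1−½|]
x \lor x = true \lor true = true
(x \lor x) \land y = true \land I = I
((x \land (x \lor x)) \leftrightarrow y) \land ((x \lor x) \land y) = I \land I = I

I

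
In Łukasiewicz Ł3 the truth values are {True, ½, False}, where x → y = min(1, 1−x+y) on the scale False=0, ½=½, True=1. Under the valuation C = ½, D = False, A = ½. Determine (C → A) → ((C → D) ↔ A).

True

C → A = ½ → ½ = True  [min(1, 1−½+½)]
C → D = ½ → False = ½
(C → D) ↔ A = ½ ↔ ½ = True
(C → A) → ((C → D) ↔ A) = True → True = True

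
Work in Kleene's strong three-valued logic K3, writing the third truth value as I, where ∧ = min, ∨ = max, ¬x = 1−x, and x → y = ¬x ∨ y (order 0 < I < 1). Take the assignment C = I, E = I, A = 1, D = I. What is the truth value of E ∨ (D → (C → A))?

C → A = I → 1 = 1  [¬I ∨ 1]
D → (C → A) = I → 1 = 1
E ∨ (D → (C → A)) = I ∨ 1 = 1

1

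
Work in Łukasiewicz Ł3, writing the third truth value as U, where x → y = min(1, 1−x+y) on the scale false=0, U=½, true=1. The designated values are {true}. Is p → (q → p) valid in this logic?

Every assignment of p, q over {true, U, false} gives a value in {true}.
In particular, with p=U, q=U: p → (q → p) = true.

Yes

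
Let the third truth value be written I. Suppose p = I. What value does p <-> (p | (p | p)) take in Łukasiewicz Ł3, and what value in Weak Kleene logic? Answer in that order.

⊤; I

In Łukasiewicz Ł3: p | p = I | I = I
p | (p | p) = I | I = I
p <-> (p | (p | p)) = I <-> I = ⊤  [1 − |½−½|]
In Weak Kleene logic: p | p = I | I = I
p | (p | p) = I | I = I
p <-> (p | (p | p)) = I <-> I = I
They differ because Łukasiewicz Ł3 and Weak Kleene logic treat I differently under the binary connectives.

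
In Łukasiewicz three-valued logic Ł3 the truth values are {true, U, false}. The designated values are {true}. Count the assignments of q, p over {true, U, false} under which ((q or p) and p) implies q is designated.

Of the 9 assignments, 6 give a value in {true}.

6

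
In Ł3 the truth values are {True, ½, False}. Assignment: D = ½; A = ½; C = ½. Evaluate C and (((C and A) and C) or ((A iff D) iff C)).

½

C and A = ½ and ½ = ½
(C and A) and C = ½ and ½ = ½
A iff D = ½ iff ½ = True  [1 − |½−½|]
(A iff D) iff C = True iff ½ = ½
((C and A) and C) or ((A iff D) iff C) = ½ or ½ = ½
C and (((C and A) and C) or ((A iff D) iff C)) = ½ and ½ = ½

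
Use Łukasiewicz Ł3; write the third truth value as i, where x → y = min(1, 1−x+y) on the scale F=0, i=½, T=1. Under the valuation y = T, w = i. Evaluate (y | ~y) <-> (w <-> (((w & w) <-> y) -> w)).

i

~y = ~T = F
y | ~y = T | F = T
w & w = i & i = i
(w & w) <-> y = i <-> T = i  [1 − |½−1|]
((w & w) <-> y) -> w = i -> i = T
w <-> (((w & w) <-> y) -> w) = i <-> T = i
(y | ~y) <-> (w <-> (((w & w) <-> y) -> w)) = T <-> i = i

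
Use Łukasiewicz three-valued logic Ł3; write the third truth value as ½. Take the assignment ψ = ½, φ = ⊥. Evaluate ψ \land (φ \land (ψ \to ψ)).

ψ \to ψ = ½ \to ½ = ⊤  [min(1, 1−½+½)]
φ \land (ψ \to ψ) = ⊥ \land ⊤ = ⊥
ψ \land (φ \land (ψ \to ψ)) = ½ \land ⊥ = ⊥

⊥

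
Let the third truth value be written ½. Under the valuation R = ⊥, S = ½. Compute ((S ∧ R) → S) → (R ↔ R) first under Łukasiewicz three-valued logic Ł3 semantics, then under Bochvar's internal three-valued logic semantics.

⊤; ½

In Łukasiewicz three-valued logic Ł3: S ∧ R = ½ ∧ ⊥ = ⊥
(S ∧ R) → S = ⊥ → ½ = ⊤
R ↔ R = ⊥ ↔ ⊥ = ⊤
((S ∧ R) → S) → (R ↔ R) = ⊤ → ⊤ = ⊤
In Bochvar's internal three-valued logic: S ∧ R = ½ ∧ ⊥ = ½
(S ∧ R) → S = ½ → ½ = ½
R ↔ R = ⊥ ↔ ⊥ = ⊤
((S ∧ R) → S) → (R ↔ R) = ½ → ⊤ = ½
They differ because Łukasiewicz three-valued logic Ł3 and Bochvar's internal three-valued logic treat ½ differently under the binary connectives.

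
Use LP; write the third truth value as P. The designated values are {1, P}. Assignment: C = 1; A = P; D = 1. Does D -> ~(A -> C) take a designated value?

A -> C = P -> 1 = 1  [~P | 1]
~(A -> C) = ~1 = 0
D -> ~(A -> C) = 1 -> 0 = 0
0 ∉ {1, P}.

No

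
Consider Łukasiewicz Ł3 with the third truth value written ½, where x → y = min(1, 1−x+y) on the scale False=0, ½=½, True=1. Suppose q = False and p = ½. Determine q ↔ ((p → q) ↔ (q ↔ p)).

p → q = ½ → False = ½
q ↔ p = False ↔ ½ = ½
(p → q) ↔ (q ↔ p) = ½ ↔ ½ = True
q ↔ ((p → q) ↔ (q ↔ p)) = False ↔ True = False

False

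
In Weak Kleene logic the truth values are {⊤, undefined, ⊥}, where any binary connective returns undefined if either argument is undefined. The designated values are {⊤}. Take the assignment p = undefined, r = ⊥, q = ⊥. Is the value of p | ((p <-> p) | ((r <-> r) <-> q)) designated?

p <-> p = undefined <-> undefined = undefined
r <-> r = ⊥ <-> ⊥ = ⊤
(r <-> r) <-> q = ⊤ <-> ⊥ = ⊥
(p <-> p) | ((r <-> r) <-> q) = undefined | ⊥ = undefined
p | ((p <-> p) | ((r <-> r) <-> q)) = undefined | undefined = undefined
undefined ∉ {⊤}.

No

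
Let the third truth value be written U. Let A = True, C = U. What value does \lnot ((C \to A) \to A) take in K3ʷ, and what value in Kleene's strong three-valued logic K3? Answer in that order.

U; False

In K3ʷ: C \to A = U \to True = U  [any arg is the third value ⇒ result is the third value]
(C \to A) \to A = U \to True = U
\lnot ((C \to A) \to A) = \lnot U = U
In Kleene's strong three-valued logic K3: C \to A = U \to True = True  [\lnot U \lor True]
(C \to A) \to A = True \to True = True
\lnot ((C \to A) \to A) = \lnot True = False
They differ because K3ʷ and Kleene's strong three-valued logic K3 treat U differently under the binary connectives.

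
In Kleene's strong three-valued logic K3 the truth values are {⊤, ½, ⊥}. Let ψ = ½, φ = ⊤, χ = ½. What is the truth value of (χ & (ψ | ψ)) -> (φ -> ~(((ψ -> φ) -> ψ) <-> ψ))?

ψ | ψ = ½ | ½ = ½
χ & (ψ | ψ) = ½ & ½ = ½
ψ -> φ = ½ -> ⊤ = ⊤
(ψ -> φ) -> ψ = ⊤ -> ½ = ½
((ψ -> φ) -> ψ) <-> ψ = ½ <-> ½ = ½
~(((ψ -> φ) -> ψ) <-> ψ) = ~½ = ½
φ -> ~(((ψ -> φ) -> ψ) <-> ψ) = ⊤ -> ½ = ½
(χ & (ψ | ψ)) -> (φ -> ~(((ψ -> φ) -> ψ) <-> ψ)) = ½ -> ½ = ½

½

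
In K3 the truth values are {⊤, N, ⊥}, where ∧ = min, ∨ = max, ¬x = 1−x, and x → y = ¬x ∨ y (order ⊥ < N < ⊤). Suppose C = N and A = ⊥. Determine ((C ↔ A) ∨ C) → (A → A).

⊤

C ↔ A = N ↔ ⊥ = N
(C ↔ A) ∨ C = N ∨ N = N
A → A = ⊥ → ⊥ = ⊤
((C ↔ A) ∨ C) → (A → A) = N → ⊤ = ⊤  [¬N ∨ ⊤]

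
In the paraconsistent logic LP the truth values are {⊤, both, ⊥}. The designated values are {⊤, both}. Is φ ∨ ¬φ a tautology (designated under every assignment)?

Yes

Every assignment of φ over {⊤, both, ⊥} gives a value in {⊤, both}.
In particular, with φ=both: φ ∨ ¬φ = both.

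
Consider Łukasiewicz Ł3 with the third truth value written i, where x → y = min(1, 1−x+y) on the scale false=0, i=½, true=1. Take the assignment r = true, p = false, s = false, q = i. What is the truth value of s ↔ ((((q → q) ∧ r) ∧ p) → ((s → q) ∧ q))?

q → q = i → i = true  [min(1, 1−½+½)]
(q → q) ∧ r = true ∧ true = true
((q → q) ∧ r) ∧ p = true ∧ false = false
s → q = false → i = true
(s → q) ∧ q = true ∧ i = i
(((q → q) ∧ r) ∧ p) → ((s → q) ∧ q) = false → i = true
s ↔ ((((q → q) ∧ r) ∧ p) → ((s → q) ∧ q)) = false ↔ true = false

false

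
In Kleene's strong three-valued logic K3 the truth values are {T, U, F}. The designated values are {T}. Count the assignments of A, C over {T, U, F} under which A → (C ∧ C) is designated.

Of the 9 assignments, 5 give a value in {T}.

5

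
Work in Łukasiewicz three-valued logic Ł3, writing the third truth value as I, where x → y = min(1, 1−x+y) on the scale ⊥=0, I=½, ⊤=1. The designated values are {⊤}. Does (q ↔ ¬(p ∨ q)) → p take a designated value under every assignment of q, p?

No

Countermodel: q=I, p=I gives I, which is not designated.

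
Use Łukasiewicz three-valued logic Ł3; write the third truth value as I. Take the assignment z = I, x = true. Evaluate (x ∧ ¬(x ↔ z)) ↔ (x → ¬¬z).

x ↔ z = true ↔ I = I  [1 − |1−½|]
¬(x ↔ z) = ¬I = I
x ∧ ¬(x ↔ z) = true ∧ I = I
¬z = ¬I = I
¬¬z = ¬I = I
x → ¬¬z = true → I = I
(x ∧ ¬(x ↔ z)) ↔ (x → ¬¬z) = I ↔ I = true

true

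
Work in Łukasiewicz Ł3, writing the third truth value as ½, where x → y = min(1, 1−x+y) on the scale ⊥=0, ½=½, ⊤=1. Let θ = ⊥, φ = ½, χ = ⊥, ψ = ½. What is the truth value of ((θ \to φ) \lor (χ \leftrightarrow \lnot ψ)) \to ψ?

θ \to φ = ⊥ \to ½ = ⊤  [min(1, 1−0+½)]
\lnot ψ = \lnot ½ = ½
χ \leftrightarrow \lnot ψ = ⊥ \leftrightarrow ½ = ½
(θ \to φ) \lor (χ \leftrightarrow \lnot ψ) = ⊤ \lor ½ = ⊤
((θ \to φ) \lor (χ \leftrightarrow \lnot ψ)) \to ψ = ⊤ \to ½ = ½

½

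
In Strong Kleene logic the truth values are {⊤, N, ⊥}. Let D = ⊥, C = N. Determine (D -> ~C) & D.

~C = ~N = N
D -> ~C = ⊥ -> N = ⊤  [~⊥ | N]
(D -> ~C) & D = ⊤ & ⊥ = ⊥

⊥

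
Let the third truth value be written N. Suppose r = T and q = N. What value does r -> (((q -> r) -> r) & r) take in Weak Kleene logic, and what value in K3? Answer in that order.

N; T

In Weak Kleene logic: q -> r = N -> T = N  [any arg is the third value ⇒ result is the third value]
(q -> r) -> r = N -> T = N
((q -> r) -> r) & r = N & T = N
r -> (((q -> r) -> r) & r) = T -> N = N
In K3: q -> r = N -> T = T  [~N | T]
(q -> r) -> r = T -> T = T
((q -> r) -> r) & r = T & T = T
r -> (((q -> r) -> r) & r) = T -> T = T
They differ because Weak Kleene logic and K3 treat N differently under the binary connectives.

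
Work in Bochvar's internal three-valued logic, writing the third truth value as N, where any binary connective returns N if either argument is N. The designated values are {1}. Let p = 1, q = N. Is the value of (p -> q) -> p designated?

p -> q = 1 -> N = N  [any arg is the third value ⇒ result is the third value]
(p -> q) -> p = N -> 1 = N
N ∉ {1}.

No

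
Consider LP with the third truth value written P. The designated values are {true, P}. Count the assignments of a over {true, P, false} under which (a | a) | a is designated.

a=true: true ✓
a=P: P ✓
a=false: false ·

2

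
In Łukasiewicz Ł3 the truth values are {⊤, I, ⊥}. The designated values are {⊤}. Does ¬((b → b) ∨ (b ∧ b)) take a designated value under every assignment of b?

No

Countermodel: b=⊤ gives ⊥, which is not designated.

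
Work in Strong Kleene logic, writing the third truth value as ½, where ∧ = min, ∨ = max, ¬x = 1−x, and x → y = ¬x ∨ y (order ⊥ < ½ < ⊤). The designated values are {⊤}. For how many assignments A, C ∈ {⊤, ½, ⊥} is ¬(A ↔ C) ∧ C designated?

Designated under: (A=⊥, C=⊤).

1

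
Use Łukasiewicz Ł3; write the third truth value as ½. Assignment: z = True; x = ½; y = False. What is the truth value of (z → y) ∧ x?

False

z → y = True → False = False
(z → y) ∧ x = False ∧ ½ = False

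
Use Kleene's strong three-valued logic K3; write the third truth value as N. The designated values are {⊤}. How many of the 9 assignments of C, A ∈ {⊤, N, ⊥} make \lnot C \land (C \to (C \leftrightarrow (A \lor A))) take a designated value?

3

Designated under: (C=⊥, A=⊤); (C=⊥, A=N); (C=⊥, A=⊥).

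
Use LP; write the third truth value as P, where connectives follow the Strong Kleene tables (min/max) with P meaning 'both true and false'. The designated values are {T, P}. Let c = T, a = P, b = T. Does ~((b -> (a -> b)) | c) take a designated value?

No

a -> b = P -> T = T  [~P | T]
b -> (a -> b) = T -> T = T
(b -> (a -> b)) | c = T | T = T
~((b -> (a -> b)) | c) = ~T = F
F ∉ {T, P}.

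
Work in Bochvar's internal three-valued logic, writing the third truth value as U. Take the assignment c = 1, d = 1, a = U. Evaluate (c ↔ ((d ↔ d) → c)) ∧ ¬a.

U

d ↔ d = 1 ↔ 1 = 1
(d ↔ d) → c = 1 → 1 = 1
c ↔ ((d ↔ d) → c) = 1 ↔ 1 = 1
¬a = ¬U = U
(c ↔ ((d ↔ d) → c)) ∧ ¬a = 1 ∧ U = U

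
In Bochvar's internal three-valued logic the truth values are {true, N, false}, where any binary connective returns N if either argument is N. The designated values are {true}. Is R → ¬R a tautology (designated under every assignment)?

Countermodel: R=true gives false, which is not designated.

No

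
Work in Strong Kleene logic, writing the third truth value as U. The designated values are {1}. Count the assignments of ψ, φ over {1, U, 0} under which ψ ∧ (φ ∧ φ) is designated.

Designated under: (ψ=1, φ=1).

1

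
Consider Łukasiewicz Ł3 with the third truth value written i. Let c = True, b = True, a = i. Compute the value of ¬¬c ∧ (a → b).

¬c = ¬True = False
¬¬c = ¬False = True
a → b = i → True = True
¬¬c ∧ (a → b) = True ∧ True = True

True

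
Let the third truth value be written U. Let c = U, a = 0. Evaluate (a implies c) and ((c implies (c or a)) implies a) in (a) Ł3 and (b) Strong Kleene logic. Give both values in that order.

0; U

In Ł3: a implies c = 0 implies U = 1  [min(1, 1−0+½)]
c or a = U or 0 = U
c implies (c or a) = U implies U = 1
(c implies (c or a)) implies a = 1 implies 0 = 0
(a implies c) and ((c implies (c or a)) implies a) = 1 and 0 = 0
In Strong Kleene logic: a implies c = 0 implies U = 1  [not 0 or U]
c or a = U or 0 = U
c implies (c or a) = U implies U = U
(c implies (c or a)) implies a = U implies 0 = U
(a implies c) and ((c implies (c or a)) implies a) = 1 and U = U
They differ because Ł3 and Strong Kleene logic treat U differently under implication.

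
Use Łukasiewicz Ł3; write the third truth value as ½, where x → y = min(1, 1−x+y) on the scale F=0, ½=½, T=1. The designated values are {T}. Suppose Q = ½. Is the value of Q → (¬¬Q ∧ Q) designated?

¬Q = ¬½ = ½
¬¬Q = ¬½ = ½
¬¬Q ∧ Q = ½ ∧ ½ = ½
Q → (¬¬Q ∧ Q) = ½ → ½ = T  [min(1, 1−½+½)]
T ∈ {T}.

Yes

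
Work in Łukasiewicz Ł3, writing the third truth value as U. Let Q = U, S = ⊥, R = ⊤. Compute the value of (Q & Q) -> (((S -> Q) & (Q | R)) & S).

Q & Q = U & U = U
S -> Q = ⊥ -> U = ⊤  [min(1, 1−0+½)]
Q | R = U | ⊤ = ⊤
(S -> Q) & (Q | R) = ⊤ & ⊤ = ⊤
((S -> Q) & (Q | R)) & S = ⊤ & ⊥ = ⊥
(Q & Q) -> (((S -> Q) & (Q | R)) & S) = U -> ⊥ = U

U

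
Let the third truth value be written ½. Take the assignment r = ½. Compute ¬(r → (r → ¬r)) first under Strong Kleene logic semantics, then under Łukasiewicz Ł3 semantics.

½; F

In Strong Kleene logic: ¬r = ¬½ = ½
r → ¬r = ½ → ½ = ½
r → (r → ¬r) = ½ → ½ = ½
¬(r → (r → ¬r)) = ¬½ = ½
In Łukasiewicz Ł3: ¬r = ¬½ = ½
r → ¬r = ½ → ½ = T
r → (r → ¬r) = ½ → T = T
¬(r → (r → ¬r)) = ¬T = F
They differ because Strong Kleene logic and Łukasiewicz Ł3 treat ½ differently under implication.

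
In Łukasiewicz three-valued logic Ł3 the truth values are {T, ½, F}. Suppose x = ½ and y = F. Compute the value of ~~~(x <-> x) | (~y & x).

½

x <-> x = ½ <-> ½ = T
~(x <-> x) = ~T = F
~~(x <-> x) = ~F = T
~~~(x <-> x) = ~T = F
~y = ~F = T
~y & x = T & ½ = ½
~~~(x <-> x) | (~y & x) = F | ½ = ½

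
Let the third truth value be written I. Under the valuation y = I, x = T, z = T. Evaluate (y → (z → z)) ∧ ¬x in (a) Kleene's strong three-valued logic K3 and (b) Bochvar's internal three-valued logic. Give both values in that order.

In Kleene's strong three-valued logic K3: z → z = T → T = T
y → (z → z) = I → T = T  [¬I ∨ T]
¬x = ¬T = F
(y → (z → z)) ∧ ¬x = T ∧ F = F
In Bochvar's internal three-valued logic: z → z = T → T = T
y → (z → z) = I → T = I  [any arg is the third value ⇒ result is the third value]
¬x = ¬T = F
(y → (z → z)) ∧ ¬x = I ∧ F = I
They differ because Kleene's strong three-valued logic K3 and Bochvar's internal three-valued logic treat I differently under the binary connectives.

F; I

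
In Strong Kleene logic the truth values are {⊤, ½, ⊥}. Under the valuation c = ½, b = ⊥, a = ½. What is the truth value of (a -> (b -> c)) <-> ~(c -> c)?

½

b -> c = ⊥ -> ½ = ⊤
a -> (b -> c) = ½ -> ⊤ = ⊤
c -> c = ½ -> ½ = ½
~(c -> c) = ~½ = ½
(a -> (b -> c)) <-> ~(c -> c) = ⊤ <-> ½ = ½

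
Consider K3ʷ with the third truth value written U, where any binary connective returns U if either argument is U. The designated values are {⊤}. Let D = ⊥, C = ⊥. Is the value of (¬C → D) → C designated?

Yes

¬C = ¬⊥ = ⊤
¬C → D = ⊤ → ⊥ = ⊥
(¬C → D) → C = ⊥ → ⊥ = ⊤
⊤ ∈ {⊤}.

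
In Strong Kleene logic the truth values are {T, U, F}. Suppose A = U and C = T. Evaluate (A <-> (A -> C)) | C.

T

A -> C = U -> T = T  [~U | T]
A <-> (A -> C) = U <-> T = U
(A <-> (A -> C)) | C = U | T = T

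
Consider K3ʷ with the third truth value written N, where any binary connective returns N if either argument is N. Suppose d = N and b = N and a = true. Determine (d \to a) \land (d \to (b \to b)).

d \to a = N \to true = N  [any arg is the third value ⇒ result is the third value]
b \to b = N \to N = N
d \to (b \to b) = N \to N = N
(d \to a) \land (d \to (b \to b)) = N \land N = N

N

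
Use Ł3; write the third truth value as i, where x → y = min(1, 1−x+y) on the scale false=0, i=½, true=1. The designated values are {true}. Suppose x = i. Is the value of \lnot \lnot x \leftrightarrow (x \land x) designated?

\lnot x = \lnot i = i
\lnot \lnot x = \lnot i = i
x \land x = i \land i = i
\lnot \lnot x \leftrightarrow (x \land x) = i \leftrightarrow i = true  [1 − |½−½|]
true ∈ {true}.

Yes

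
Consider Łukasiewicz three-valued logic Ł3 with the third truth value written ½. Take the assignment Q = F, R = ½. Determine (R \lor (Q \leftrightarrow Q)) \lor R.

T

Q \leftrightarrow Q = F \leftrightarrow F = T
R \lor (Q \leftrightarrow Q) = ½ \lor T = T
(R \lor (Q \leftrightarrow Q)) \lor R = T \lor ½ = T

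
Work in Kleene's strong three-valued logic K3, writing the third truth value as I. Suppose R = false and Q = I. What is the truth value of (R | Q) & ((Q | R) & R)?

R | Q = false | I = I
Q | R = I | false = I
(Q | R) & R = I & false = false
(R | Q) & ((Q | R) & R) = I & false = false

false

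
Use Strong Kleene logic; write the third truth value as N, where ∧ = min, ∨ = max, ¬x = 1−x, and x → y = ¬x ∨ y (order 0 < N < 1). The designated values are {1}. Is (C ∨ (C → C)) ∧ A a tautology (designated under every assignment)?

Countermodel: C=1, A=N gives N, which is not designated.

No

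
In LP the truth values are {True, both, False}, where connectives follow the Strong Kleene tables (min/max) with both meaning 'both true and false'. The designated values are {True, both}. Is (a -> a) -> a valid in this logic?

No

Countermodel: a=False gives False, which is not designated.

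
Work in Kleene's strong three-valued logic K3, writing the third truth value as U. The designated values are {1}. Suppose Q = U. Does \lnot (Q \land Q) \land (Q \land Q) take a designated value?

Q \land Q = U \land U = U
\lnot (Q \land Q) = \lnot U = U
Q \land Q = U \land U = U
\lnot (Q \land Q) \land (Q \land Q) = U \land U = U
U ∉ {1}.

No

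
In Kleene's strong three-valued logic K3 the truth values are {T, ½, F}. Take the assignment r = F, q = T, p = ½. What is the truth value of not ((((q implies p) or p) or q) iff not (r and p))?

q implies p = T implies ½ = ½
(q implies p) or p = ½ or ½ = ½
((q implies p) or p) or q = ½ or T = T
r and p = F and ½ = F
not (r and p) = not F = T
(((q implies p) or p) or q) iff not (r and p) = T iff T = T
not ((((q implies p) or p) or q) iff not (r and p)) = not T = F

F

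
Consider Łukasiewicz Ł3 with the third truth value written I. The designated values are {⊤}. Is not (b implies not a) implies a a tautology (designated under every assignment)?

Yes

Every assignment of b, a over {⊤, I, ⊥} gives a value in {⊤}.
In particular, with b=I, a=I: not (b implies not a) implies a = ⊤.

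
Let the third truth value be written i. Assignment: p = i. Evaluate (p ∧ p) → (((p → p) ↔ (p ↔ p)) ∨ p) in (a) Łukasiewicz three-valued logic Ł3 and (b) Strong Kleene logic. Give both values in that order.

In Łukasiewicz three-valued logic Ł3: p ∧ p = i ∧ i = i
p → p = i → i = True  [min(1, 1−½+½)]
p ↔ p = i ↔ i = True
(p → p) ↔ (p ↔ p) = True ↔ True = True
((p → p) ↔ (p ↔ p)) ∨ p = True ∨ i = True
(p ∧ p) → (((p → p) ↔ (p ↔ p)) ∨ p) = i → True = True
In Strong Kleene logic: p ∧ p = i ∧ i = i
p → p = i → i = i  [¬i ∨ i]
p ↔ p = i ↔ i = i
(p → p) ↔ (p ↔ p) = i ↔ i = i
((p → p) ↔ (p ↔ p)) ∨ p = i ∨ i = i
(p ∧ p) → (((p → p) ↔ (p ↔ p)) ∨ p) = i → i = i
They differ because Łukasiewicz three-valued logic Ł3 and Strong Kleene logic treat i differently under implication.

True; i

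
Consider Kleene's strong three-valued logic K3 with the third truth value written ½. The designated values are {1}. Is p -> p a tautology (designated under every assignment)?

Countermodel: p=½ gives ½, which is not designated.

No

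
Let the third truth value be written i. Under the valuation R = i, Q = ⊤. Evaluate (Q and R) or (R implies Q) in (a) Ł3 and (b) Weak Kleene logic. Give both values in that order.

In Ł3: Q and R = ⊤ and i = i
R implies Q = i implies ⊤ = ⊤  [min(1, 1−½+1)]
(Q and R) or (R implies Q) = i or ⊤ = ⊤
In Weak Kleene logic: Q and R = ⊤ and i = i
R implies Q = i implies ⊤ = i
(Q and R) or (R implies Q) = i or i = i
They differ because Ł3 and Weak Kleene logic treat i differently under the binary connectives.

⊤; i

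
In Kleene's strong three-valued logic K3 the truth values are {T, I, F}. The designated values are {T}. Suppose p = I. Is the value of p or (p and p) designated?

p and p = I and I = I
p or (p and p) = I or I = I
I ∉ {T}.

No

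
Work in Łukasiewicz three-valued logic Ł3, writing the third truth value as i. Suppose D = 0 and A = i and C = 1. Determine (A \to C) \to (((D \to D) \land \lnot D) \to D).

0

A \to C = i \to 1 = 1  [min(1, 1−½+1)]
D \to D = 0 \to 0 = 1
\lnot D = \lnot 0 = 1
(D \to D) \land \lnot D = 1 \land 1 = 1
((D \to D) \land \lnot D) \to D = 1 \to 0 = 0
(A \to C) \to (((D \to D) \land \lnot D) \to D) = 1 \to 0 = 0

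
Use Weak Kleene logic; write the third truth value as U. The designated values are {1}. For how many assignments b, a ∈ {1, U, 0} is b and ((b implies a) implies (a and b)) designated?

Designated under: (b=1, a=1); (b=1, a=0).

2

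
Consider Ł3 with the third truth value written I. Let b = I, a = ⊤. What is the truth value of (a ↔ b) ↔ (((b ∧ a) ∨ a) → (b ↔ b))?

a ↔ b = ⊤ ↔ I = I  [1 − |1−½|]
b ∧ a = I ∧ ⊤ = I
(b ∧ a) ∨ a = I ∨ ⊤ = ⊤
b ↔ b = I ↔ I = ⊤
((b ∧ a) ∨ a) → (b ↔ b) = ⊤ → ⊤ = ⊤
(a ↔ b) ↔ (((b ∧ a) ∨ a) → (b ↔ b)) = I ↔ ⊤ = I

I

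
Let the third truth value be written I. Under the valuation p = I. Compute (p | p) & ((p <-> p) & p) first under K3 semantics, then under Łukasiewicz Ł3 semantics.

In K3: p | p = I | I = I
p <-> p = I <-> I = I
(p <-> p) & p = I & I = I
(p | p) & ((p <-> p) & p) = I & I = I
In Łukasiewicz Ł3: p | p = I | I = I
p <-> p = I <-> I = True
(p <-> p) & p = True & I = I
(p | p) & ((p <-> p) & p) = I & I = I

I; I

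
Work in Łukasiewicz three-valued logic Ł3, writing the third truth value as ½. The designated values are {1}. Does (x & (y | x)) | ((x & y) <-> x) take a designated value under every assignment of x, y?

No

Countermodel: x=½, y=0 gives ½, which is not designated.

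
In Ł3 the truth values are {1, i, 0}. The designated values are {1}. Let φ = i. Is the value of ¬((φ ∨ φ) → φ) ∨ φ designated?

No

φ ∨ φ = i ∨ i = i
(φ ∨ φ) → φ = i → i = 1  [min(1, 1−½+½)]
¬((φ ∨ φ) → φ) = ¬1 = 0
¬((φ ∨ φ) → φ) ∨ φ = 0 ∨ i = i
i ∉ {1}.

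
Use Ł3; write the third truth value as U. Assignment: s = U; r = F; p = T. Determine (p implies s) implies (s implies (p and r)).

T

p implies s = T implies U = U
p and r = T and F = F
s implies (p and r) = U implies F = U
(p implies s) implies (s implies (p and r)) = U implies U = T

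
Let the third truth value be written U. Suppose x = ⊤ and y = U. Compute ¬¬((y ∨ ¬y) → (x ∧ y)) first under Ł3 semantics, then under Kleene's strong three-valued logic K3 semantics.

⊤; U

In Ł3: ¬y = ¬U = U
y ∨ ¬y = U ∨ U = U
x ∧ y = ⊤ ∧ U = U
(y ∨ ¬y) → (x ∧ y) = U → U = ⊤
¬((y ∨ ¬y) → (x ∧ y)) = ¬⊤ = ⊥
¬¬((y ∨ ¬y) → (x ∧ y)) = ¬⊥ = ⊤
In Kleene's strong three-valued logic K3: ¬y = ¬U = U
y ∨ ¬y = U ∨ U = U
x ∧ y = ⊤ ∧ U = U
(y ∨ ¬y) → (x ∧ y) = U → U = U  [¬U ∨ U]
¬((y ∨ ¬y) → (x ∧ y)) = ¬U = U
¬¬((y ∨ ¬y) → (x ∧ y)) = ¬U = U
They differ because Ł3 and Kleene's strong three-valued logic K3 treat U differently under implication.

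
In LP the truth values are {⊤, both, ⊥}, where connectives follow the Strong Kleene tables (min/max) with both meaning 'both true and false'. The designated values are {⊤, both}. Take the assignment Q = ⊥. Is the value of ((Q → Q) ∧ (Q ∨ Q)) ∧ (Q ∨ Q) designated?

Q → Q = ⊥ → ⊥ = ⊤
Q ∨ Q = ⊥ ∨ ⊥ = ⊥
(Q → Q) ∧ (Q ∨ Q) = ⊤ ∧ ⊥ = ⊥
Q ∨ Q = ⊥ ∨ ⊥ = ⊥
((Q → Q) ∧ (Q ∨ Q)) ∧ (Q ∨ Q) = ⊥ ∧ ⊥ = ⊥
⊥ ∉ {⊤, both}.

No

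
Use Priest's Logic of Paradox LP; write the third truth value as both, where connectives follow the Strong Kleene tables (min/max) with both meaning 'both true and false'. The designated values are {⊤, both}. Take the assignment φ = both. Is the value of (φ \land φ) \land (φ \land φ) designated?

φ \land φ = both \land both = both
φ \land φ = both \land both = both
(φ \land φ) \land (φ \land φ) = both \land both = both
both ∈ {⊤, both}.

Yes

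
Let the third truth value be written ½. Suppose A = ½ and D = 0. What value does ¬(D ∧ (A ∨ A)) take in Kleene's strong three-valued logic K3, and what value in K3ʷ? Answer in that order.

In Kleene's strong three-valued logic K3: A ∨ A = ½ ∨ ½ = ½
D ∧ (A ∨ A) = 0 ∧ ½ = 0
¬(D ∧ (A ∨ A)) = ¬0 = 1
In K3ʷ: A ∨ A = ½ ∨ ½ = ½
D ∧ (A ∨ A) = 0 ∧ ½ = ½
¬(D ∧ (A ∨ A)) = ¬½ = ½
They differ because Kleene's strong three-valued logic K3 and K3ʷ treat ½ differently under the binary connectives.

1; ½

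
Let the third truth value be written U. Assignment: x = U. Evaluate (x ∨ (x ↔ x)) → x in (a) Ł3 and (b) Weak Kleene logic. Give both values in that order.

In Ł3: x ↔ x = U ↔ U = T
x ∨ (x ↔ x) = U ∨ T = T
(x ∨ (x ↔ x)) → x = T → U = U
In Weak Kleene logic: x ↔ x = U ↔ U = U
x ∨ (x ↔ x) = U ∨ U = U
(x ∨ (x ↔ x)) → x = U → U = U  [any arg is the third value ⇒ result is the third value]

U; U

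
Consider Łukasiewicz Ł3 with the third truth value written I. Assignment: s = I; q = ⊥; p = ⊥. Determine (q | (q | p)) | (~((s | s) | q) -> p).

I

q | p = ⊥ | ⊥ = ⊥
q | (q | p) = ⊥ | ⊥ = ⊥
s | s = I | I = I
(s | s) | q = I | ⊥ = I
~((s | s) | q) = ~I = I
~((s | s) | q) -> p = I -> ⊥ = I
(q | (q | p)) | (~((s | s) | q) -> p) = ⊥ | I = I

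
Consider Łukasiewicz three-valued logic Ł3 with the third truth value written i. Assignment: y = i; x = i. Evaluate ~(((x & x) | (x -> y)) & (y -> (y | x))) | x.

x & x = i & i = i
x -> y = i -> i = T  [min(1, 1−½+½)]
(x & x) | (x -> y) = i | T = T
y | x = i | i = i
y -> (y | x) = i -> i = T
((x & x) | (x -> y)) & (y -> (y | x)) = T & T = T
~(((x & x) | (x -> y)) & (y -> (y | x))) = ~T = F
~(((x & x) | (x -> y)) & (y -> (y | x))) | x = F | i = i

i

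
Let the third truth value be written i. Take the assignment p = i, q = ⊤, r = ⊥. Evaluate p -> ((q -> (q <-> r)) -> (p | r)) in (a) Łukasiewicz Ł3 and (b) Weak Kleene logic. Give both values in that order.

In Łukasiewicz Ł3: q <-> r = ⊤ <-> ⊥ = ⊥
q -> (q <-> r) = ⊤ -> ⊥ = ⊥
p | r = i | ⊥ = i
(q -> (q <-> r)) -> (p | r) = ⊥ -> i = ⊤  [min(1, 1−0+½)]
p -> ((q -> (q <-> r)) -> (p | r)) = i -> ⊤ = ⊤
In Weak Kleene logic: q <-> r = ⊤ <-> ⊥ = ⊥
q -> (q <-> r) = ⊤ -> ⊥ = ⊥
p | r = i | ⊥ = i
(q -> (q <-> r)) -> (p | r) = ⊥ -> i = i  [any arg is the third value ⇒ result is the third value]
p -> ((q -> (q <-> r)) -> (p | r)) = i -> i = i
They differ because Łukasiewicz Ł3 and Weak Kleene logic treat i differently under the binary connectives.

⊤; i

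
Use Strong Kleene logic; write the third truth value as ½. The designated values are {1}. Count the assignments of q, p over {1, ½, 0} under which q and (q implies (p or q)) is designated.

Designated under: (q=1, p=1); (q=1, p=½); (q=1, p=0).

3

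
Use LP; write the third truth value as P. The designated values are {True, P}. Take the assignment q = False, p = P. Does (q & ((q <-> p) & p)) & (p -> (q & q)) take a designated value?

q <-> p = False <-> P = P
(q <-> p) & p = P & P = P
q & ((q <-> p) & p) = False & P = False
q & q = False & False = False
p -> (q & q) = P -> False = P  [~P | False]
(q & ((q <-> p) & p)) & (p -> (q & q)) = False & P = False
False ∉ {True, P}.

No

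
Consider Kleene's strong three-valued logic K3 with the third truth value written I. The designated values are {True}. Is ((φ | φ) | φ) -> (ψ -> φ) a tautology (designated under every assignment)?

Countermodel: φ=I, ψ=True gives I, which is not designated.

No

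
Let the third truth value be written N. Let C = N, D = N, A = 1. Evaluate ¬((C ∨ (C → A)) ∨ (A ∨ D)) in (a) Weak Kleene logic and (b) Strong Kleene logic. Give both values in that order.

In Weak Kleene logic: C → A = N → 1 = N  [any arg is the third value ⇒ result is the third value]
C ∨ (C → A) = N ∨ N = N
A ∨ D = 1 ∨ N = N
(C ∨ (C → A)) ∨ (A ∨ D) = N ∨ N = N
¬((C ∨ (C → A)) ∨ (A ∨ D)) = ¬N = N
In Strong Kleene logic: C → A = N → 1 = 1
C ∨ (C → A) = N ∨ 1 = 1
A ∨ D = 1 ∨ N = 1
(C ∨ (C → A)) ∨ (A ∨ D) = 1 ∨ 1 = 1
¬((C ∨ (C → A)) ∨ (A ∨ D)) = ¬1 = 0
They differ because Weak Kleene logic and Strong Kleene logic treat N differently under the binary connectives.

N; 0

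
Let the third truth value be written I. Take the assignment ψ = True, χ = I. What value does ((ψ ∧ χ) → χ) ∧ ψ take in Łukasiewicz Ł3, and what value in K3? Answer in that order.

In Łukasiewicz Ł3: ψ ∧ χ = True ∧ I = I
(ψ ∧ χ) → χ = I → I = True
((ψ ∧ χ) → χ) ∧ ψ = True ∧ True = True
In K3: ψ ∧ χ = True ∧ I = I
(ψ ∧ χ) → χ = I → I = I  [¬I ∨ I]
((ψ ∧ χ) → χ) ∧ ψ = I ∧ True = I
They differ because Łukasiewicz Ł3 and K3 treat I differently under implication.

True; I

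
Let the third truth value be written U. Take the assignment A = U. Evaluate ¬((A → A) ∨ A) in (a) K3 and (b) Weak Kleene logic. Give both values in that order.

U; U

In K3: A → A = U → U = U  [¬U ∨ U]
(A → A) ∨ A = U ∨ U = U
¬((A → A) ∨ A) = ¬U = U
In Weak Kleene logic: A → A = U → U = U  [any arg is the third value ⇒ result is the third value]
(A → A) ∨ A = U ∨ U = U
¬((A → A) ∨ A) = ¬U = U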